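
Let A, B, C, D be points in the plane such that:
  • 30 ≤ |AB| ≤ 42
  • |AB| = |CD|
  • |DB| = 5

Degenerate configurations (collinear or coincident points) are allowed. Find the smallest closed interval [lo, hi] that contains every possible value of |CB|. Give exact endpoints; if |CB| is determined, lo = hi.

|CB| ∈ [25, 47]  (≈ [25.0000, 47.0000])

|AB| ∈ [30, 42]
|BD| ∈ {5}
|CD| ∈ [30, 42]
|AD| ∈ [25, 47]
|BC| ∈ [25, 47]
|AC| ∈ [0, 89]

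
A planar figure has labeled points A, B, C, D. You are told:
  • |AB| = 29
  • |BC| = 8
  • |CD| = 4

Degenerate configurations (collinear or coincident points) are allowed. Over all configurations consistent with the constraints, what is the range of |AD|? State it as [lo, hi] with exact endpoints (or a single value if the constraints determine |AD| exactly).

|AD| ∈ [17, 41]  (≈ [17.0000, 41.0000])

|AB| ∈ {29}
|BC| ∈ {8}
|CD| ∈ {4}
|AC| ∈ [21, 37]
|BD| ∈ [4, 12]
|AD| ∈ [17, 41]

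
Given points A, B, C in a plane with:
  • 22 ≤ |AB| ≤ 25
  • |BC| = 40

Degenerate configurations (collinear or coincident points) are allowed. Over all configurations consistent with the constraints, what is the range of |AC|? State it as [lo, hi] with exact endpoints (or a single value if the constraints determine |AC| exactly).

|AB| ∈ [22, 25]
|BC| ∈ {40}
|AC| ∈ [15, 65]

|AC| ∈ [15, 65]  (≈ [15.0000, 65.0000])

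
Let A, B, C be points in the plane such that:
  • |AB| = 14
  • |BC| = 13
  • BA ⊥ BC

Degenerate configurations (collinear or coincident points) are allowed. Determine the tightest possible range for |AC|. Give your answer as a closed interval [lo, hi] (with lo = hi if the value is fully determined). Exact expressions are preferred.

|AC| = √(365)  (≈ 19.1050)

|AB| ∈ {14}
|BC| ∈ {13}
|AC| ∈ {√(365)}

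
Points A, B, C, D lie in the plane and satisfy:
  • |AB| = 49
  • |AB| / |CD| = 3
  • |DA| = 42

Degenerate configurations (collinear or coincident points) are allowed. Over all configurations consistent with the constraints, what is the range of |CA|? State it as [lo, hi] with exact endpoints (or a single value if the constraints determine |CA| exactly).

|AB| ∈ {49}
|AD| ∈ {42}
|CD| ∈ {49/3}
|BD| ∈ [7, 91]
|AC| ∈ [77/3, 175/3]
|BC| ∈ [0, 322/3]

|CA| ∈ [77/3, 175/3]  (≈ [25.6667, 58.3333])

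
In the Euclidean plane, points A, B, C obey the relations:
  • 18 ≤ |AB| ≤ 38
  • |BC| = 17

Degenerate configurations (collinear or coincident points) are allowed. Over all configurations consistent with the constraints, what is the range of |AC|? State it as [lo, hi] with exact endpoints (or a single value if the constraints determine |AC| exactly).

|AB| ∈ [18, 38]
|BC| ∈ {17}
|AC| ∈ [1, 55]

|AC| ∈ [1, 55]  (≈ [1.0000, 55.0000])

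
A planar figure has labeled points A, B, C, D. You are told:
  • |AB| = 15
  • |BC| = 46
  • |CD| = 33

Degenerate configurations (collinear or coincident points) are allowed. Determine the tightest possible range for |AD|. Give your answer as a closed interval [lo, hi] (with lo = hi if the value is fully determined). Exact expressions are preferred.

|AB| ∈ {15}
|BC| ∈ {46}
|CD| ∈ {33}
|AC| ∈ [31, 61]
|BD| ∈ [13, 79]
|AD| ∈ [0, 94]

|AD| ∈ [0, 94]  (≈ [0.0000, 94.0000])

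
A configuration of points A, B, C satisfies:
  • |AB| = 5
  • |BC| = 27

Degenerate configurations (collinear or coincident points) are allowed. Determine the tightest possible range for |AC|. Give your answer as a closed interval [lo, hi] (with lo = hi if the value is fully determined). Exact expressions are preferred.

|AB| ∈ {5}
|BC| ∈ {27}
|AC| ∈ [22, 32]

|AC| ∈ [22, 32]  (≈ [22.0000, 32.0000])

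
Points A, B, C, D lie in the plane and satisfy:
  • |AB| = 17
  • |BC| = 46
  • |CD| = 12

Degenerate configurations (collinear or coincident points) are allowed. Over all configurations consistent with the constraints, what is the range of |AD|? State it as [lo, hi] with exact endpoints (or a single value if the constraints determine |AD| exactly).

|AB| ∈ {17}
|BC| ∈ {46}
|CD| ∈ {12}
|AC| ∈ [29, 63]
|BD| ∈ [34, 58]
|AD| ∈ [17, 75]

|AD| ∈ [17, 75]  (≈ [17.0000, 75.0000])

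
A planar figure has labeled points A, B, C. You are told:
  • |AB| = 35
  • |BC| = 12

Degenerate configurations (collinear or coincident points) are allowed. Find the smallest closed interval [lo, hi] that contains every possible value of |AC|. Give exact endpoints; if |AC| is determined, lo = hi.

|AC| ∈ [23, 47]  (≈ [23.0000, 47.0000])

|AB| ∈ {35}
|BC| ∈ {12}
|AC| ∈ [23, 47]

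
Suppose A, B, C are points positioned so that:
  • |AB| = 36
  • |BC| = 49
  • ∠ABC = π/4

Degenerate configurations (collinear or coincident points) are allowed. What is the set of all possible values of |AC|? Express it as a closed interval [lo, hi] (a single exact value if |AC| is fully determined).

|AC| = √(3697 - 1764·√(2))  (≈ 34.6746)

|AB| ∈ {36}
|BC| ∈ {49}
|AC| ∈ {√(3697 - 1764·√(2))}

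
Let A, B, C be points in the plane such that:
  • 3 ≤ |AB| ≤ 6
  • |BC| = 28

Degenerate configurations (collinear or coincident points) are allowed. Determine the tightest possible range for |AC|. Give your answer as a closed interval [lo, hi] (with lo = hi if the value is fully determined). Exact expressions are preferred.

|AC| ∈ [22, 34]  (≈ [22.0000, 34.0000])

|AB| ∈ [3, 6]
|BC| ∈ {28}
|AC| ∈ [22, 34]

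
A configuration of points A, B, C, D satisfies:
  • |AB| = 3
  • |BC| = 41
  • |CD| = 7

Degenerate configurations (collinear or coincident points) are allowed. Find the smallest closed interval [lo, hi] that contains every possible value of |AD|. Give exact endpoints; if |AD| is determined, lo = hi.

|AD| ∈ [31, 51]  (≈ [31.0000, 51.0000])

|AB| ∈ {3}
|BC| ∈ {41}
|CD| ∈ {7}
|AC| ∈ [38, 44]
|BD| ∈ [34, 48]
|AD| ∈ [31, 51]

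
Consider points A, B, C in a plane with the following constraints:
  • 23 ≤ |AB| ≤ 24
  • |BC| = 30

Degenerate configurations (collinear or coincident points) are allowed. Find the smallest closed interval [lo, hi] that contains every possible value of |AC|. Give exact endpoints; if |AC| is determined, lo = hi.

|AC| ∈ [6, 54]  (≈ [6.0000, 54.0000])

|AB| ∈ [23, 24]
|BC| ∈ {30}
|AC| ∈ [6, 54]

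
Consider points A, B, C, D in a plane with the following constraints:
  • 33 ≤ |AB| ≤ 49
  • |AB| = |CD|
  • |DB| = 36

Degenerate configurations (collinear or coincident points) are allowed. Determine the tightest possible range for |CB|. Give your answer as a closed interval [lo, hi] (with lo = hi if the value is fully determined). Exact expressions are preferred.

|AB| ∈ [33, 49]
|BD| ∈ {36}
|CD| ∈ [33, 49]
|AD| ∈ [0, 85]
|BC| ∈ [0, 85]
|AC| ∈ [0, 134]

|CB| ∈ [0, 85]  (≈ [0.0000, 85.0000])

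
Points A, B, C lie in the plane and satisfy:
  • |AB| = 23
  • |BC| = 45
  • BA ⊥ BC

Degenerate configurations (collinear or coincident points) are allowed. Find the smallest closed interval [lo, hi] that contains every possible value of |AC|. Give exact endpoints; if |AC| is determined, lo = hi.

|AC| = √(2554)  (≈ 50.5371)

|AB| ∈ {23}
|BC| ∈ {45}
|AC| ∈ {√(2554)}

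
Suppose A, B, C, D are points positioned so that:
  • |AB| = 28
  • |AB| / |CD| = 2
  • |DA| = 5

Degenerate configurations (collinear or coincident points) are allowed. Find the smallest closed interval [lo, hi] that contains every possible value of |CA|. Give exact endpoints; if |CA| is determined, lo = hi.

|CA| ∈ [9, 19]  (≈ [9.0000, 19.0000])

|AB| ∈ {28}
|AD| ∈ {5}
|CD| ∈ {14}
|BD| ∈ [23, 33]
|AC| ∈ [9, 19]
|BC| ∈ [9, 47]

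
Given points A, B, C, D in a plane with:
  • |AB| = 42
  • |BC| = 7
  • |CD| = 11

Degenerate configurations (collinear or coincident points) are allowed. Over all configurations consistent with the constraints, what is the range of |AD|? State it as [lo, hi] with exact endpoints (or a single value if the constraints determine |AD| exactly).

|AD| ∈ [24, 60]  (≈ [24.0000, 60.0000])

|AB| ∈ {42}
|BC| ∈ {7}
|CD| ∈ {11}
|AC| ∈ [35, 49]
|BD| ∈ [4, 18]
|AD| ∈ [24, 60]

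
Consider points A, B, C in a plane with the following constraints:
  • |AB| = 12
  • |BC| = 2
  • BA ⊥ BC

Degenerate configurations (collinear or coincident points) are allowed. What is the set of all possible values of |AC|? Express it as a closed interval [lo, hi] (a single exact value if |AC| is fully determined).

|AB| ∈ {12}
|BC| ∈ {2}
|AC| ∈ {2·√(37)}

|AC| = 2·√(37)  (≈ 12.1655)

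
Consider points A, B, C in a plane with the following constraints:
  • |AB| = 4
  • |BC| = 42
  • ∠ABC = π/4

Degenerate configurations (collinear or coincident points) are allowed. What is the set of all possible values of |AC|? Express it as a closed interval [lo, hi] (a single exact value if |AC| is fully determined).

|AB| ∈ {4}
|BC| ∈ {42}
|AC| ∈ {2·√(445 - 42·√(2))}

|AC| = 2·√(445 - 42·√(2))  (≈ 39.2736)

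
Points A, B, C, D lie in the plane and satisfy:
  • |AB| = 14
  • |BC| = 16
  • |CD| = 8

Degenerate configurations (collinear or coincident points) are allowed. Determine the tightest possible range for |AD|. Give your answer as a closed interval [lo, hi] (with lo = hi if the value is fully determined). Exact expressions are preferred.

|AD| ∈ [0, 38]  (≈ [0.0000, 38.0000])

|AB| ∈ {14}
|BC| ∈ {16}
|CD| ∈ {8}
|AC| ∈ [2, 30]
|BD| ∈ [8, 24]
|AD| ∈ [0, 38]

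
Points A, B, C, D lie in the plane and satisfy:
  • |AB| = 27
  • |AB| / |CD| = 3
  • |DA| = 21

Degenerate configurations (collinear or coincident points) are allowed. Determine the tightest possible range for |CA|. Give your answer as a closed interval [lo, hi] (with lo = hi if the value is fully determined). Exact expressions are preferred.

|AB| ∈ {27}
|AD| ∈ {21}
|CD| ∈ {9}
|BD| ∈ [6, 48]
|AC| ∈ [12, 30]
|BC| ∈ [0, 57]

|CA| ∈ [12, 30]  (≈ [12.0000, 30.0000])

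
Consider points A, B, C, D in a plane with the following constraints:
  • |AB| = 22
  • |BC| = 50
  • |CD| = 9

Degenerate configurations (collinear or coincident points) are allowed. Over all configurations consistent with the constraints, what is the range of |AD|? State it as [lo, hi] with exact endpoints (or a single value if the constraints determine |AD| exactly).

|AB| ∈ {22}
|BC| ∈ {50}
|CD| ∈ {9}
|AC| ∈ [28, 72]
|BD| ∈ [41, 59]
|AD| ∈ [19, 81]

|AD| ∈ [19, 81]  (≈ [19.0000, 81.0000])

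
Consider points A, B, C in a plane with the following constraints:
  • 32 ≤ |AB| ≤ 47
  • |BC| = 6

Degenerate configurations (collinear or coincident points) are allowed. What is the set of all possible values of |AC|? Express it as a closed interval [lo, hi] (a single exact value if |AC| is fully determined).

|AC| ∈ [26, 53]  (≈ [26.0000, 53.0000])

|AB| ∈ [32, 47]
|BC| ∈ {6}
|AC| ∈ [26, 53]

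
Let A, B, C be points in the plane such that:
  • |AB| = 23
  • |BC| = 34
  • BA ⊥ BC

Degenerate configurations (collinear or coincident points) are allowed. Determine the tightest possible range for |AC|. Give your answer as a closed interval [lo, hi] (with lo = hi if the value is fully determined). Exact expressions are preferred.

|AC| = √(1685)  (≈ 41.0488)

|AB| ∈ {23}
|BC| ∈ {34}
|AC| ∈ {√(1685)}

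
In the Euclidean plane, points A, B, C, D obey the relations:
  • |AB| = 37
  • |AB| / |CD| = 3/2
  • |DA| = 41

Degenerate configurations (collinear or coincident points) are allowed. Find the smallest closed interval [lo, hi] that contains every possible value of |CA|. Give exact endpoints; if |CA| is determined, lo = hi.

|AB| ∈ {37}
|AD| ∈ {41}
|CD| ∈ {74/3}
|BD| ∈ [4, 78]
|AC| ∈ [49/3, 197/3]
|BC| ∈ [0, 308/3]

|CA| ∈ [49/3, 197/3]  (≈ [16.3333, 65.6667])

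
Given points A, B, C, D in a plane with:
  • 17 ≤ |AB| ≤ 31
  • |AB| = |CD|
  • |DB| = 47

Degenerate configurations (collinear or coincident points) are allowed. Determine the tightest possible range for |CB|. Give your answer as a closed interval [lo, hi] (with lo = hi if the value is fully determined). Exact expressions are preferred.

|CB| ∈ [16, 78]  (≈ [16.0000, 78.0000])

|AB| ∈ [17, 31]
|BD| ∈ {47}
|CD| ∈ [17, 31]
|AD| ∈ [16, 78]
|BC| ∈ [16, 78]
|AC| ∈ [0, 109]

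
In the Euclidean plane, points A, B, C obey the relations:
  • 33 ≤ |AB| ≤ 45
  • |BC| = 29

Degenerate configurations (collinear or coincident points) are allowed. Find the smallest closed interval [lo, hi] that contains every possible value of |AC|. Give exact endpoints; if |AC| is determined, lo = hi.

|AB| ∈ [33, 45]
|BC| ∈ {29}
|AC| ∈ [4, 74]

|AC| ∈ [4, 74]  (≈ [4.0000, 74.0000])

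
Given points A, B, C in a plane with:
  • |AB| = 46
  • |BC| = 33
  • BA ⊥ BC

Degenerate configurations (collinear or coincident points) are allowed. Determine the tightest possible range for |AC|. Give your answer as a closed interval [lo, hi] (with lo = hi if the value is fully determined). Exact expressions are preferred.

|AB| ∈ {46}
|BC| ∈ {33}
|AC| ∈ {√(3205)}

|AC| = √(3205)  (≈ 56.6127)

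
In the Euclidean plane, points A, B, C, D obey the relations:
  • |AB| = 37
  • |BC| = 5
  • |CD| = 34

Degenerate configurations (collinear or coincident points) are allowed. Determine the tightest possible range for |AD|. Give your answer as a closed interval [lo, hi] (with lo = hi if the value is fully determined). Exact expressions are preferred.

|AB| ∈ {37}
|BC| ∈ {5}
|CD| ∈ {34}
|AC| ∈ [32, 42]
|BD| ∈ [29, 39]
|AD| ∈ [0, 76]

|AD| ∈ [0, 76]  (≈ [0.0000, 76.0000])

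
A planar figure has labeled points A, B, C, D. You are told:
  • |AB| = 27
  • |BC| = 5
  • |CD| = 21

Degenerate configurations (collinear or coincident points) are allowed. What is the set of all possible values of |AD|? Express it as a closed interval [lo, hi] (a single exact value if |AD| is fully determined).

|AD| ∈ [1, 53]  (≈ [1.0000, 53.0000])

|AB| ∈ {27}
|BC| ∈ {5}
|CD| ∈ {21}
|AC| ∈ [22, 32]
|BD| ∈ [16, 26]
|AD| ∈ [1, 53]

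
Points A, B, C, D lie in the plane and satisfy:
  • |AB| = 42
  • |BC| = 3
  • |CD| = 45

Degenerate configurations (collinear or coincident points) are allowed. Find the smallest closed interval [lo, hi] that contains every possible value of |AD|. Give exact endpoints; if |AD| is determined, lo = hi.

|AD| ∈ [0, 90]  (≈ [0.0000, 90.0000])

|AB| ∈ {42}
|BC| ∈ {3}
|CD| ∈ {45}
|AC| ∈ [39, 45]
|BD| ∈ [42, 48]
|AD| ∈ [0, 90]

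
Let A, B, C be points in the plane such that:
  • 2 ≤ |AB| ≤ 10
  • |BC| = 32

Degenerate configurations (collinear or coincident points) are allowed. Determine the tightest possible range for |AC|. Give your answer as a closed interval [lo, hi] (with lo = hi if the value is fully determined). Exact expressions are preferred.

|AB| ∈ [2, 10]
|BC| ∈ {32}
|AC| ∈ [22, 42]

|AC| ∈ [22, 42]  (≈ [22.0000, 42.0000])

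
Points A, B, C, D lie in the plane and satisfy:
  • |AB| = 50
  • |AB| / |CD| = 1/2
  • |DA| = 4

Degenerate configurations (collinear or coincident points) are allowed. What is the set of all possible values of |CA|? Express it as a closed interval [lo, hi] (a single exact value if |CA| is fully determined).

|CA| ∈ [96, 104]  (≈ [96.0000, 104.0000])

|AB| ∈ {50}
|AD| ∈ {4}
|CD| ∈ {100}
|BD| ∈ [46, 54]
|AC| ∈ [96, 104]
|BC| ∈ [46, 154]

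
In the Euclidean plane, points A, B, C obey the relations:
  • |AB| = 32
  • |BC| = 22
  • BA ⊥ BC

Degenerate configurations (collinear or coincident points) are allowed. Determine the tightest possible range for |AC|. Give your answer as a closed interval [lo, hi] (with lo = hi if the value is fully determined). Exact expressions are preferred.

|AC| = 2·√(377)  (≈ 38.8330)

|AB| ∈ {32}
|BC| ∈ {22}
|AC| ∈ {2·√(377)}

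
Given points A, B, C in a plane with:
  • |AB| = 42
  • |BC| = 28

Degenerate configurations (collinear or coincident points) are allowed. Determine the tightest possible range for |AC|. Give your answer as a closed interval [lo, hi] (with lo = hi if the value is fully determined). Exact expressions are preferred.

|AB| ∈ {42}
|BC| ∈ {28}
|AC| ∈ [14, 70]

|AC| ∈ [14, 70]  (≈ [14.0000, 70.0000])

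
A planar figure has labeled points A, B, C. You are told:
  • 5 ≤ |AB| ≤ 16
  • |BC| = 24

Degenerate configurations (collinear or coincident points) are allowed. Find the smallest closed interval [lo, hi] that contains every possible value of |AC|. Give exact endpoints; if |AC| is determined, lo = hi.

|AB| ∈ [5, 16]
|BC| ∈ {24}
|AC| ∈ [8, 40]

|AC| ∈ [8, 40]  (≈ [8.0000, 40.0000])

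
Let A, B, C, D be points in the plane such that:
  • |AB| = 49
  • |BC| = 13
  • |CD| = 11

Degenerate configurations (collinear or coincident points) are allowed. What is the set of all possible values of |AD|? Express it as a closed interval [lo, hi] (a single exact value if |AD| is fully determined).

|AD| ∈ [25, 73]  (≈ [25.0000, 73.0000])

|AB| ∈ {49}
|BC| ∈ {13}
|CD| ∈ {11}
|AC| ∈ [36, 62]
|BD| ∈ [2, 24]
|AD| ∈ [25, 73]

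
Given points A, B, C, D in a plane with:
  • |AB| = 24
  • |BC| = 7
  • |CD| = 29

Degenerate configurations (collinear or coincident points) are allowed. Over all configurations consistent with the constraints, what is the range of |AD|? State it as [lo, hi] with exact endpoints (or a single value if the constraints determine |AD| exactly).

|AB| ∈ {24}
|BC| ∈ {7}
|CD| ∈ {29}
|AC| ∈ [17, 31]
|BD| ∈ [22, 36]
|AD| ∈ [0, 60]

|AD| ∈ [0, 60]  (≈ [0.0000, 60.0000])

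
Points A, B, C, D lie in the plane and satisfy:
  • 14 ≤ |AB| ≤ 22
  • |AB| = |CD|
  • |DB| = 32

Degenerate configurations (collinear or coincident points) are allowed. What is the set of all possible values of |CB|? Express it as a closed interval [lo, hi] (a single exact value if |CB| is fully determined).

|CB| ∈ [10, 54]  (≈ [10.0000, 54.0000])

|AB| ∈ [14, 22]
|BD| ∈ {32}
|CD| ∈ [14, 22]
|AD| ∈ [10, 54]
|BC| ∈ [10, 54]
|AC| ∈ [0, 76]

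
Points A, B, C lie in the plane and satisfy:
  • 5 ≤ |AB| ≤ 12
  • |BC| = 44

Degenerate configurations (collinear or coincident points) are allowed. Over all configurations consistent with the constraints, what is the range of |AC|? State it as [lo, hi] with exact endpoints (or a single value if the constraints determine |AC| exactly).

|AC| ∈ [32, 56]  (≈ [32.0000, 56.0000])

|AB| ∈ [5, 12]
|BC| ∈ {44}
|AC| ∈ [32, 56]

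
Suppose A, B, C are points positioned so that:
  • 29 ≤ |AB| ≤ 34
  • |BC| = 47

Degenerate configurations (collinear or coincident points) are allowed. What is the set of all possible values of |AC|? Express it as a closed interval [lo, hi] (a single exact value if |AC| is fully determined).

|AC| ∈ [13, 81]  (≈ [13.0000, 81.0000])

|AB| ∈ [29, 34]
|BC| ∈ {47}
|AC| ∈ [13, 81]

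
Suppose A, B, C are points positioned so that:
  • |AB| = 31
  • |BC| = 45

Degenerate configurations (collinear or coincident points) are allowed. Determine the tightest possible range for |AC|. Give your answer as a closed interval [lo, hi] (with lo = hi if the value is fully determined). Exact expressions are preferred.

|AB| ∈ {31}
|BC| ∈ {45}
|AC| ∈ [14, 76]

|AC| ∈ [14, 76]  (≈ [14.0000, 76.0000])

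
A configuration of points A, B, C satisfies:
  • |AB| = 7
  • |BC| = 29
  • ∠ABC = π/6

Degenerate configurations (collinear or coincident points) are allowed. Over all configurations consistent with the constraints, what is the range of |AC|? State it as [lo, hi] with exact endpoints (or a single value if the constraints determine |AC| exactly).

|AC| = √(890 - 203·√(3))  (≈ 23.2033)

|AB| ∈ {7}
|BC| ∈ {29}
|AC| ∈ {√(890 - 203·√(3))}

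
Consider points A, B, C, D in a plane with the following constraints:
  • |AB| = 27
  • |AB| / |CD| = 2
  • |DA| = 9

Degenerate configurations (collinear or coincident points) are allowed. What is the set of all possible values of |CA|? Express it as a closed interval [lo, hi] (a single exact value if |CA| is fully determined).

|AB| ∈ {27}
|AD| ∈ {9}
|CD| ∈ {27/2}
|BD| ∈ [18, 36]
|AC| ∈ [9/2, 45/2]
|BC| ∈ [9/2, 99/2]

|CA| ∈ [9/2, 45/2]  (≈ [4.5000, 22.5000])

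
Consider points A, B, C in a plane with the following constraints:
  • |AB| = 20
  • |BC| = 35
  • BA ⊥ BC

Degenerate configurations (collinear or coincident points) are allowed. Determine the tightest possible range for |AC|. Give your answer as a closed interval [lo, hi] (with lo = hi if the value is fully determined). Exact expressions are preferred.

|AC| = 5·√(65)  (≈ 40.3113)

|AB| ∈ {20}
|BC| ∈ {35}
|AC| ∈ {5·√(65)}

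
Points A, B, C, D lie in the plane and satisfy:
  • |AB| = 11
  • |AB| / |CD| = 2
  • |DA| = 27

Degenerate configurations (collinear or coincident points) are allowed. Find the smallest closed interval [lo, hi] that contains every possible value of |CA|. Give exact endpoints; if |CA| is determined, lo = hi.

|AB| ∈ {11}
|AD| ∈ {27}
|CD| ∈ {11/2}
|BD| ∈ [16, 38]
|AC| ∈ [43/2, 65/2]
|BC| ∈ [21/2, 87/2]

|CA| ∈ [43/2, 65/2]  (≈ [21.5000, 32.5000])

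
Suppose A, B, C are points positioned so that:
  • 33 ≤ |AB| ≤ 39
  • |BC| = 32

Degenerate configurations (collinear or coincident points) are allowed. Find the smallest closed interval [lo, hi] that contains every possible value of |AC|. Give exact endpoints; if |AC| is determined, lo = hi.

|AC| ∈ [1, 71]  (≈ [1.0000, 71.0000])

|AB| ∈ [33, 39]
|BC| ∈ {32}
|AC| ∈ [1, 71]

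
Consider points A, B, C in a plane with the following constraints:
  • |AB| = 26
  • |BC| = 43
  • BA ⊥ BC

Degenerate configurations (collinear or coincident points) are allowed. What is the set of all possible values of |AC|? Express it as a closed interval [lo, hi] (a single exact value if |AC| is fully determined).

|AB| ∈ {26}
|BC| ∈ {43}
|AC| ∈ {5·√(101)}

|AC| = 5·√(101)  (≈ 50.2494)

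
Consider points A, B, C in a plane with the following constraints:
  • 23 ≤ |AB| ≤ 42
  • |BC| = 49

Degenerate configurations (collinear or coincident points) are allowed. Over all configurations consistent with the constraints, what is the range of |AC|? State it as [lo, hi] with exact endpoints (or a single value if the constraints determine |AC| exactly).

|AB| ∈ [23, 42]
|BC| ∈ {49}
|AC| ∈ [7, 91]

|AC| ∈ [7, 91]  (≈ [7.0000, 91.0000])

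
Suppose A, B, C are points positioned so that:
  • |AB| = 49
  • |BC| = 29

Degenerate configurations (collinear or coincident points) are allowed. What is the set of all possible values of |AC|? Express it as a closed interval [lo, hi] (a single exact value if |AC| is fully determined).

|AB| ∈ {49}
|BC| ∈ {29}
|AC| ∈ [20, 78]

|AC| ∈ [20, 78]  (≈ [20.0000, 78.0000])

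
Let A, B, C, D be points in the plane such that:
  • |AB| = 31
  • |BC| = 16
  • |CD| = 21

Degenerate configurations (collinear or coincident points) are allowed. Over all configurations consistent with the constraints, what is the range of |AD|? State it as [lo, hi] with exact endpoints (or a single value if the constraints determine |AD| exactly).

|AB| ∈ {31}
|BC| ∈ {16}
|CD| ∈ {21}
|AC| ∈ [15, 47]
|BD| ∈ [5, 37]
|AD| ∈ [0, 68]

|AD| ∈ [0, 68]  (≈ [0.0000, 68.0000])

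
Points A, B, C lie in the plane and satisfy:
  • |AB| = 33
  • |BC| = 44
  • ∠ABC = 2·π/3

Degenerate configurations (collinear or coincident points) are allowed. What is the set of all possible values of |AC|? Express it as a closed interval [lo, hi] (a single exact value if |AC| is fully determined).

|AC| = 11·√(37)  (≈ 66.9104)

|AB| ∈ {33}
|BC| ∈ {44}
|AC| ∈ {11·√(37)}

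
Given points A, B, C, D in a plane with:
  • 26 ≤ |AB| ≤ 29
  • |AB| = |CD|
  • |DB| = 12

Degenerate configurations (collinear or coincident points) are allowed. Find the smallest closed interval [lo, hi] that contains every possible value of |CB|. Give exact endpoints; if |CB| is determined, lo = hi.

|CB| ∈ [14, 41]  (≈ [14.0000, 41.0000])

|AB| ∈ [26, 29]
|BD| ∈ {12}
|CD| ∈ [26, 29]
|AD| ∈ [14, 41]
|BC| ∈ [14, 41]
|AC| ∈ [0, 70]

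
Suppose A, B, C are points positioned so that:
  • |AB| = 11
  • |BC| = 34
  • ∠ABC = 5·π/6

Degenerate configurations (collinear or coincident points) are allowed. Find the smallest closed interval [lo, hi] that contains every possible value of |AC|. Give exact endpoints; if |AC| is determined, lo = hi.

|AB| ∈ {11}
|BC| ∈ {34}
|AC| ∈ {√(374·√(3) + 1277)}

|AC| = √(374·√(3) + 1277)  (≈ 43.8724)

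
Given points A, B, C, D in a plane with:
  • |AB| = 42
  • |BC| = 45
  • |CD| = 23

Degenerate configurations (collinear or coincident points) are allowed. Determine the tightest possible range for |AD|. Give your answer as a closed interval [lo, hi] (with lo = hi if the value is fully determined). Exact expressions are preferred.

|AB| ∈ {42}
|BC| ∈ {45}
|CD| ∈ {23}
|AC| ∈ [3, 87]
|BD| ∈ [22, 68]
|AD| ∈ [0, 110]

|AD| ∈ [0, 110]  (≈ [0.0000, 110.0000])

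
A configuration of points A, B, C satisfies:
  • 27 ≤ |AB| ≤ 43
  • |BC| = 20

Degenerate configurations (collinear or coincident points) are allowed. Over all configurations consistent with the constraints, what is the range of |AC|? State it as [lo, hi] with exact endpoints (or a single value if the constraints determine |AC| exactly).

|AC| ∈ [7, 63]  (≈ [7.0000, 63.0000])

|AB| ∈ [27, 43]
|BC| ∈ {20}
|AC| ∈ [7, 63]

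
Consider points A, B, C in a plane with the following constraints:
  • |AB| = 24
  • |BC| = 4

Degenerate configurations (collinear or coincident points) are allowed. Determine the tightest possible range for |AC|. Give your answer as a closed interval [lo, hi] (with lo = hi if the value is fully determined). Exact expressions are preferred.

|AB| ∈ {24}
|BC| ∈ {4}
|AC| ∈ [20, 28]

|AC| ∈ [20, 28]  (≈ [20.0000, 28.0000])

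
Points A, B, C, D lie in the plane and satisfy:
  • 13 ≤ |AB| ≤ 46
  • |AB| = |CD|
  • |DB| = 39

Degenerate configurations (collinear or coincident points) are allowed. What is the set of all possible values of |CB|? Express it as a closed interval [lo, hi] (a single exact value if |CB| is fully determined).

|CB| ∈ [0, 85]  (≈ [0.0000, 85.0000])

|AB| ∈ [13, 46]
|BD| ∈ {39}
|CD| ∈ [13, 46]
|AD| ∈ [0, 85]
|BC| ∈ [0, 85]
|AC| ∈ [0, 131]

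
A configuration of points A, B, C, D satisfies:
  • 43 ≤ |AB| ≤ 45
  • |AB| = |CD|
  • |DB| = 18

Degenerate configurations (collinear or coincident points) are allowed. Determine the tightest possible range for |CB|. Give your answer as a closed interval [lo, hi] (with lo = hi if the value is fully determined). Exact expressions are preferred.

|AB| ∈ [43, 45]
|BD| ∈ {18}
|CD| ∈ [43, 45]
|AD| ∈ [25, 63]
|BC| ∈ [25, 63]
|AC| ∈ [0, 108]

|CB| ∈ [25, 63]  (≈ [25.0000, 63.0000])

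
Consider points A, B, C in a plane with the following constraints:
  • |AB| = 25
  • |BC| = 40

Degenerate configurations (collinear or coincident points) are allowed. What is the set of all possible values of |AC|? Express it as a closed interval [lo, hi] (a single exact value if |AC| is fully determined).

|AB| ∈ {25}
|BC| ∈ {40}
|AC| ∈ [15, 65]

|AC| ∈ [15, 65]  (≈ [15.0000, 65.0000])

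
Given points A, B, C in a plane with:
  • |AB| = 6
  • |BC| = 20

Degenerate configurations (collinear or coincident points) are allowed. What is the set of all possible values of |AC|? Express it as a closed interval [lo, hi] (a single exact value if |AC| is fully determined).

|AB| ∈ {6}
|BC| ∈ {20}
|AC| ∈ [14, 26]

|AC| ∈ [14, 26]  (≈ [14.0000, 26.0000])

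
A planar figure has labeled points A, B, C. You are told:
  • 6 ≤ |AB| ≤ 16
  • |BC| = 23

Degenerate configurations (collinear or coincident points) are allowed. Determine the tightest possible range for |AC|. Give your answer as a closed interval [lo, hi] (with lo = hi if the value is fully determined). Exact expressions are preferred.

|AB| ∈ [6, 16]
|BC| ∈ {23}
|AC| ∈ [7, 39]

|AC| ∈ [7, 39]  (≈ [7.0000, 39.0000])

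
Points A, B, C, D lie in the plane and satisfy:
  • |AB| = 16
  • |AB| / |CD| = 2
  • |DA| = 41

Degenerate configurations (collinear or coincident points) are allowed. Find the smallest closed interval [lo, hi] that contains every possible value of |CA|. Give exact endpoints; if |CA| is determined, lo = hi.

|AB| ∈ {16}
|AD| ∈ {41}
|CD| ∈ {8}
|BD| ∈ [25, 57]
|AC| ∈ [33, 49]
|BC| ∈ [17, 65]

|CA| ∈ [33, 49]  (≈ [33.0000, 49.0000])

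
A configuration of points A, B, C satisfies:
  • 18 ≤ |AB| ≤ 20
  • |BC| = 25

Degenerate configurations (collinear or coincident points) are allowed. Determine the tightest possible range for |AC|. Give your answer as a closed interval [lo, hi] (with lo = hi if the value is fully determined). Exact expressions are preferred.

|AB| ∈ [18, 20]
|BC| ∈ {25}
|AC| ∈ [5, 45]

|AC| ∈ [5, 45]  (≈ [5.0000, 45.0000])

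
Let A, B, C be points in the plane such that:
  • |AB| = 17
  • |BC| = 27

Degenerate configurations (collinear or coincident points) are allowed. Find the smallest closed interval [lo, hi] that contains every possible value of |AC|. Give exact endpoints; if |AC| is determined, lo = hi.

|AB| ∈ {17}
|BC| ∈ {27}
|AC| ∈ [10, 44]

|AC| ∈ [10, 44]  (≈ [10.0000, 44.0000])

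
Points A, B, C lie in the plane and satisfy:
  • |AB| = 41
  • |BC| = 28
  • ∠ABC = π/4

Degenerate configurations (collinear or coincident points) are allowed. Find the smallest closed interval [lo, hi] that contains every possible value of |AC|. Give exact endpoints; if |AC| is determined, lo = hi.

|AB| ∈ {41}
|BC| ∈ {28}
|AC| ∈ {√(2465 - 1148·√(2))}

|AC| = √(2465 - 1148·√(2))  (≈ 29.0083)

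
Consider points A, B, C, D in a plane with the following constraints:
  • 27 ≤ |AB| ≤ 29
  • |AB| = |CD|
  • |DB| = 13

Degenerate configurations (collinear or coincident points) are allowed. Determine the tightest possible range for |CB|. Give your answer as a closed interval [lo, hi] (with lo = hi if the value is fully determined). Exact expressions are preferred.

|CB| ∈ [14, 42]  (≈ [14.0000, 42.0000])

|AB| ∈ [27, 29]
|BD| ∈ {13}
|CD| ∈ [27, 29]
|AD| ∈ [14, 42]
|BC| ∈ [14, 42]
|AC| ∈ [0, 71]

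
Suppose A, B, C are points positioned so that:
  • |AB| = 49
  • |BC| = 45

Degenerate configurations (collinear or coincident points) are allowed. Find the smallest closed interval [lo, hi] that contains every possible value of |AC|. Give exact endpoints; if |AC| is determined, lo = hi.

|AC| ∈ [4, 94]  (≈ [4.0000, 94.0000])

|AB| ∈ {49}
|BC| ∈ {45}
|AC| ∈ [4, 94]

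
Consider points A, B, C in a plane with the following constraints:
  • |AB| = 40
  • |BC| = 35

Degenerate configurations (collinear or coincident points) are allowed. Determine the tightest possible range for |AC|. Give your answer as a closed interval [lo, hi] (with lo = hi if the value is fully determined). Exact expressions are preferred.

|AC| ∈ [5, 75]  (≈ [5.0000, 75.0000])

|AB| ∈ {40}
|BC| ∈ {35}
|AC| ∈ [5, 75]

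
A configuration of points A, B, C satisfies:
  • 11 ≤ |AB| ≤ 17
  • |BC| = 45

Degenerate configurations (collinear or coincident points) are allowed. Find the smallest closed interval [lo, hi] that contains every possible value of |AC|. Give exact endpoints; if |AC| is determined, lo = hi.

|AC| ∈ [28, 62]  (≈ [28.0000, 62.0000])

|AB| ∈ [11, 17]
|BC| ∈ {45}
|AC| ∈ [28, 62]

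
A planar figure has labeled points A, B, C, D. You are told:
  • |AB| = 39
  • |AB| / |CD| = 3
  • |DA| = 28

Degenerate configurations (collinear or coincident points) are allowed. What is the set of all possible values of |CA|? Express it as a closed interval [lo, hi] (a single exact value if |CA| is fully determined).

|AB| ∈ {39}
|AD| ∈ {28}
|CD| ∈ {13}
|BD| ∈ [11, 67]
|AC| ∈ [15, 41]
|BC| ∈ [0, 80]

|CA| ∈ [15, 41]  (≈ [15.0000, 41.0000])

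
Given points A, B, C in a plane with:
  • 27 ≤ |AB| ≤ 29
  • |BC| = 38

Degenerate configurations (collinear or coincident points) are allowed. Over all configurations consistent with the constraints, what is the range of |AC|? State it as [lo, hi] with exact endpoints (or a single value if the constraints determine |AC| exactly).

|AC| ∈ [9, 67]  (≈ [9.0000, 67.0000])

|AB| ∈ [27, 29]
|BC| ∈ {38}
|AC| ∈ [9, 67]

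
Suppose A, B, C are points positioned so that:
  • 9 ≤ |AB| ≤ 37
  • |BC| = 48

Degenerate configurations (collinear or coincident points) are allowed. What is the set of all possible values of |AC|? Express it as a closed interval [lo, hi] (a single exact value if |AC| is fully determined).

|AC| ∈ [11, 85]  (≈ [11.0000, 85.0000])

|AB| ∈ [9, 37]
|BC| ∈ {48}
|AC| ∈ [11, 85]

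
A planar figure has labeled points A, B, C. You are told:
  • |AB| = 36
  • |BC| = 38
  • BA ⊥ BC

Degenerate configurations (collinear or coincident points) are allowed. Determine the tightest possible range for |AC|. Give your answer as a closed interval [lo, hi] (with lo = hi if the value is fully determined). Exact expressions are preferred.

|AB| ∈ {36}
|BC| ∈ {38}
|AC| ∈ {2·√(685)}

|AC| = 2·√(685)  (≈ 52.3450)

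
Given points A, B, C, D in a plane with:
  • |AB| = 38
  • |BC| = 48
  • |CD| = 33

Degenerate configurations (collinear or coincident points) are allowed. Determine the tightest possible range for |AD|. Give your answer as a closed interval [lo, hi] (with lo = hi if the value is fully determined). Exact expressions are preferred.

|AB| ∈ {38}
|BC| ∈ {48}
|CD| ∈ {33}
|AC| ∈ [10, 86]
|BD| ∈ [15, 81]
|AD| ∈ [0, 119]

|AD| ∈ [0, 119]  (≈ [0.0000, 119.0000])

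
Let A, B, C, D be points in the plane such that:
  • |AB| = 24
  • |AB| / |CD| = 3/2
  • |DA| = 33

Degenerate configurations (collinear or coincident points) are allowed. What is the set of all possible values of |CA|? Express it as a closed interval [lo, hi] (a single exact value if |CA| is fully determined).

|CA| ∈ [17, 49]  (≈ [17.0000, 49.0000])

|AB| ∈ {24}
|AD| ∈ {33}
|CD| ∈ {16}
|BD| ∈ [9, 57]
|AC| ∈ [17, 49]
|BC| ∈ [0, 73]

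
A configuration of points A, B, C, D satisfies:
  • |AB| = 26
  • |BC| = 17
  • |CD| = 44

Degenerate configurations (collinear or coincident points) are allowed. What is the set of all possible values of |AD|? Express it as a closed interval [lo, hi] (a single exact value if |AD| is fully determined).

|AD| ∈ [1, 87]  (≈ [1.0000, 87.0000])

|AB| ∈ {26}
|BC| ∈ {17}
|CD| ∈ {44}
|AC| ∈ [9, 43]
|BD| ∈ [27, 61]
|AD| ∈ [1, 87]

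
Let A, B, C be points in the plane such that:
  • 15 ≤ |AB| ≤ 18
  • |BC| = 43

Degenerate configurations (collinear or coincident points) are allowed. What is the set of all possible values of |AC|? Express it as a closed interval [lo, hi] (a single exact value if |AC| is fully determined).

|AC| ∈ [25, 61]  (≈ [25.0000, 61.0000])

|AB| ∈ [15, 18]
|BC| ∈ {43}
|AC| ∈ [25, 61]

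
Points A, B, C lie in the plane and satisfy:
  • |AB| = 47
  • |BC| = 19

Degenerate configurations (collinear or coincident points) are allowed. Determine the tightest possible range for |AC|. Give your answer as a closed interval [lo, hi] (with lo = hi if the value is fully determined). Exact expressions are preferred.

|AC| ∈ [28, 66]  (≈ [28.0000, 66.0000])

|AB| ∈ {47}
|BC| ∈ {19}
|AC| ∈ [28, 66]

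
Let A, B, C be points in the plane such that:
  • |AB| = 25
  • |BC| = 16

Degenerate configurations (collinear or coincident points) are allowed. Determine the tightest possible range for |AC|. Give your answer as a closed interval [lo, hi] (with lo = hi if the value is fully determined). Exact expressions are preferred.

|AC| ∈ [9, 41]  (≈ [9.0000, 41.0000])

|AB| ∈ {25}
|BC| ∈ {16}
|AC| ∈ [9, 41]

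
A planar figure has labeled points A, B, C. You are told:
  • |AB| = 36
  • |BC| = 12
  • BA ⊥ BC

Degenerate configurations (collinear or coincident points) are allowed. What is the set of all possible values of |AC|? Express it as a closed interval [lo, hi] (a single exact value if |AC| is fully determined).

|AC| = 12·√(10)  (≈ 37.9473)

|AB| ∈ {36}
|BC| ∈ {12}
|AC| ∈ {12·√(10)}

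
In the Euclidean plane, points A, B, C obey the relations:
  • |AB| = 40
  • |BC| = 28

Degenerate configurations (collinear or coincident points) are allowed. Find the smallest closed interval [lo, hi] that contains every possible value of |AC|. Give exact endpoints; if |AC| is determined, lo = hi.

|AC| ∈ [12, 68]  (≈ [12.0000, 68.0000])

|AB| ∈ {40}
|BC| ∈ {28}
|AC| ∈ [12, 68]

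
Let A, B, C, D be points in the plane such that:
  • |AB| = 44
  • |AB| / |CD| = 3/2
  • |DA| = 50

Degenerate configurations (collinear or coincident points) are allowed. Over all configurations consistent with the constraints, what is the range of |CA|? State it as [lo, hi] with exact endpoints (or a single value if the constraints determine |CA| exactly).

|AB| ∈ {44}
|AD| ∈ {50}
|CD| ∈ {88/3}
|BD| ∈ [6, 94]
|AC| ∈ [62/3, 238/3]
|BC| ∈ [0, 370/3]

|CA| ∈ [62/3, 238/3]  (≈ [20.6667, 79.3333])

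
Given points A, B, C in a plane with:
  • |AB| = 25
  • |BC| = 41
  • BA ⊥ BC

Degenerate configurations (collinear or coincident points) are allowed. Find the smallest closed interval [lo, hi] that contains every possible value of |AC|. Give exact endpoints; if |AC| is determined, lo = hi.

|AC| = √(2306)  (≈ 48.0208)

|AB| ∈ {25}
|BC| ∈ {41}
|AC| ∈ {√(2306)}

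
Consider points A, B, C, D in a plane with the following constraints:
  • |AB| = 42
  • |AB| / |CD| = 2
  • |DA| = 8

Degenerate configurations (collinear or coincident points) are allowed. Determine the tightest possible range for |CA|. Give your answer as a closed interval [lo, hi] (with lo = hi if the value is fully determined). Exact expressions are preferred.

|CA| ∈ [13, 29]  (≈ [13.0000, 29.0000])

|AB| ∈ {42}
|AD| ∈ {8}
|CD| ∈ {21}
|BD| ∈ [34, 50]
|AC| ∈ [13, 29]
|BC| ∈ [13, 71]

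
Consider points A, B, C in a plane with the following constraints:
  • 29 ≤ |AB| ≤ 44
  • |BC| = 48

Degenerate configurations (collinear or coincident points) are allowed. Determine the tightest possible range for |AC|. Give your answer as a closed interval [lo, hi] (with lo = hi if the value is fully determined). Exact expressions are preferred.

|AB| ∈ [29, 44]
|BC| ∈ {48}
|AC| ∈ [4, 92]

|AC| ∈ [4, 92]  (≈ [4.0000, 92.0000])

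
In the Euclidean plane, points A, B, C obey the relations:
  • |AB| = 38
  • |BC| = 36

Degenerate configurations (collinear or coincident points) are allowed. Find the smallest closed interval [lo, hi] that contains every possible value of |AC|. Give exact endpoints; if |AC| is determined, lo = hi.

|AB| ∈ {38}
|BC| ∈ {36}
|AC| ∈ [2, 74]

|AC| ∈ [2, 74]  (≈ [2.0000, 74.0000])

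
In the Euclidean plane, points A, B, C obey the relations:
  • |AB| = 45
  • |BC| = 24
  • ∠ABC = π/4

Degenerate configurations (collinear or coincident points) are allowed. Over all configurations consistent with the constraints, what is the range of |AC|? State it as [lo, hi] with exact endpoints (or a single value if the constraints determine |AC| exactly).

|AC| = 3·√(289 - 120·√(2))  (≈ 32.7666)

|AB| ∈ {45}
|BC| ∈ {24}
|AC| ∈ {3·√(289 - 120·√(2))}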